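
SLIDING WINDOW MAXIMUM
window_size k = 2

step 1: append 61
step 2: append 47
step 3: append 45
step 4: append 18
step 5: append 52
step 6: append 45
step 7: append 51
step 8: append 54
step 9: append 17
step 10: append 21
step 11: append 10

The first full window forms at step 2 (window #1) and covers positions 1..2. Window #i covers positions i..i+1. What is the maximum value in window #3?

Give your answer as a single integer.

Answer: 45

Derivation:
step 1: append 61 -> window=[61] (not full yet)
step 2: append 47 -> window=[61, 47] -> max=61
step 3: append 45 -> window=[47, 45] -> max=47
step 4: append 18 -> window=[45, 18] -> max=45
Window #3 max = 45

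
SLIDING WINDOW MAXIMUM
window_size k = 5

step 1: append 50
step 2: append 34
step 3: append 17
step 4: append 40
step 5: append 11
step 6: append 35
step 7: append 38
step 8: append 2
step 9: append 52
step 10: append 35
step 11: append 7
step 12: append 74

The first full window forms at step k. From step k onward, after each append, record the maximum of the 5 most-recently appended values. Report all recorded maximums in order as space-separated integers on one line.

step 1: append 50 -> window=[50] (not full yet)
step 2: append 34 -> window=[50, 34] (not full yet)
step 3: append 17 -> window=[50, 34, 17] (not full yet)
step 4: append 40 -> window=[50, 34, 17, 40] (not full yet)
step 5: append 11 -> window=[50, 34, 17, 40, 11] -> max=50
step 6: append 35 -> window=[34, 17, 40, 11, 35] -> max=40
step 7: append 38 -> window=[17, 40, 11, 35, 38] -> max=40
step 8: append 2 -> window=[40, 11, 35, 38, 2] -> max=40
step 9: append 52 -> window=[11, 35, 38, 2, 52] -> max=52
step 10: append 35 -> window=[35, 38, 2, 52, 35] -> max=52
step 11: append 7 -> window=[38, 2, 52, 35, 7] -> max=52
step 12: append 74 -> window=[2, 52, 35, 7, 74] -> max=74

Answer: 50 40 40 40 52 52 52 74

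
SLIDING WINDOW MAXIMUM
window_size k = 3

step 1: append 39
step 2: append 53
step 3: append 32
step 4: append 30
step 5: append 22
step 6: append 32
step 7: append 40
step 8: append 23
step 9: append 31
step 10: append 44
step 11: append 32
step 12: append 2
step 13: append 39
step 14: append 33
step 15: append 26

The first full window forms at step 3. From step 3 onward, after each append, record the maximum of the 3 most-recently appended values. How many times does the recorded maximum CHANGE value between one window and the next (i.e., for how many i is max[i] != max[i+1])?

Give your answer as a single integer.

step 1: append 39 -> window=[39] (not full yet)
step 2: append 53 -> window=[39, 53] (not full yet)
step 3: append 32 -> window=[39, 53, 32] -> max=53
step 4: append 30 -> window=[53, 32, 30] -> max=53
step 5: append 22 -> window=[32, 30, 22] -> max=32
step 6: append 32 -> window=[30, 22, 32] -> max=32
step 7: append 40 -> window=[22, 32, 40] -> max=40
step 8: append 23 -> window=[32, 40, 23] -> max=40
step 9: append 31 -> window=[40, 23, 31] -> max=40
step 10: append 44 -> window=[23, 31, 44] -> max=44
step 11: append 32 -> window=[31, 44, 32] -> max=44
step 12: append 2 -> window=[44, 32, 2] -> max=44
step 13: append 39 -> window=[32, 2, 39] -> max=39
step 14: append 33 -> window=[2, 39, 33] -> max=39
step 15: append 26 -> window=[39, 33, 26] -> max=39
Recorded maximums: 53 53 32 32 40 40 40 44 44 44 39 39 39
Changes between consecutive maximums: 4

Answer: 4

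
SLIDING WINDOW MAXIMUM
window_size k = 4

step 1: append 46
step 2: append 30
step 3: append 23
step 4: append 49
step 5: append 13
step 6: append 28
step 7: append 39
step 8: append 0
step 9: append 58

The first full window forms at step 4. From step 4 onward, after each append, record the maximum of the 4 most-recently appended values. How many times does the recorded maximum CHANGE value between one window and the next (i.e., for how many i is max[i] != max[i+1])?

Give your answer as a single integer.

Answer: 2

Derivation:
step 1: append 46 -> window=[46] (not full yet)
step 2: append 30 -> window=[46, 30] (not full yet)
step 3: append 23 -> window=[46, 30, 23] (not full yet)
step 4: append 49 -> window=[46, 30, 23, 49] -> max=49
step 5: append 13 -> window=[30, 23, 49, 13] -> max=49
step 6: append 28 -> window=[23, 49, 13, 28] -> max=49
step 7: append 39 -> window=[49, 13, 28, 39] -> max=49
step 8: append 0 -> window=[13, 28, 39, 0] -> max=39
step 9: append 58 -> window=[28, 39, 0, 58] -> max=58
Recorded maximums: 49 49 49 49 39 58
Changes between consecutive maximums: 2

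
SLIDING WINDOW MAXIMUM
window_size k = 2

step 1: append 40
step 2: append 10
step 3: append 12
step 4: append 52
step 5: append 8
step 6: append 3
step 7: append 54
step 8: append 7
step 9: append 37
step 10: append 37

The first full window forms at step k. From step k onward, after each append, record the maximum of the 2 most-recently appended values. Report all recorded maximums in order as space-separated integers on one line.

step 1: append 40 -> window=[40] (not full yet)
step 2: append 10 -> window=[40, 10] -> max=40
step 3: append 12 -> window=[10, 12] -> max=12
step 4: append 52 -> window=[12, 52] -> max=52
step 5: append 8 -> window=[52, 8] -> max=52
step 6: append 3 -> window=[8, 3] -> max=8
step 7: append 54 -> window=[3, 54] -> max=54
step 8: append 7 -> window=[54, 7] -> max=54
step 9: append 37 -> window=[7, 37] -> max=37
step 10: append 37 -> window=[37, 37] -> max=37

Answer: 40 12 52 52 8 54 54 37 37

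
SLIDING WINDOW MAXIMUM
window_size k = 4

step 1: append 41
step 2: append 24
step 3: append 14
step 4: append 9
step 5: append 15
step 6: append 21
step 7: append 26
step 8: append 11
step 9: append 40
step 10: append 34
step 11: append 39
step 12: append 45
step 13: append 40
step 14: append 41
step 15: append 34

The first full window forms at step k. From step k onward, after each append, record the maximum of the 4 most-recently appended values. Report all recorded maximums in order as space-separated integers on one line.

Answer: 41 24 21 26 26 40 40 40 45 45 45 45

Derivation:
step 1: append 41 -> window=[41] (not full yet)
step 2: append 24 -> window=[41, 24] (not full yet)
step 3: append 14 -> window=[41, 24, 14] (not full yet)
step 4: append 9 -> window=[41, 24, 14, 9] -> max=41
step 5: append 15 -> window=[24, 14, 9, 15] -> max=24
step 6: append 21 -> window=[14, 9, 15, 21] -> max=21
step 7: append 26 -> window=[9, 15, 21, 26] -> max=26
step 8: append 11 -> window=[15, 21, 26, 11] -> max=26
step 9: append 40 -> window=[21, 26, 11, 40] -> max=40
step 10: append 34 -> window=[26, 11, 40, 34] -> max=40
step 11: append 39 -> window=[11, 40, 34, 39] -> max=40
step 12: append 45 -> window=[40, 34, 39, 45] -> max=45
step 13: append 40 -> window=[34, 39, 45, 40] -> max=45
step 14: append 41 -> window=[39, 45, 40, 41] -> max=45
step 15: append 34 -> window=[45, 40, 41, 34] -> max=45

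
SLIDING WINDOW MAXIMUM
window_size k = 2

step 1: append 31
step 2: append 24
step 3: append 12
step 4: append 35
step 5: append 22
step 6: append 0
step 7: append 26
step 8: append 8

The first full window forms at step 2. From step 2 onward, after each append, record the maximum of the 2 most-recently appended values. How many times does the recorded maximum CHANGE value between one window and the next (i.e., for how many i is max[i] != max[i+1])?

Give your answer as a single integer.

Answer: 4

Derivation:
step 1: append 31 -> window=[31] (not full yet)
step 2: append 24 -> window=[31, 24] -> max=31
step 3: append 12 -> window=[24, 12] -> max=24
step 4: append 35 -> window=[12, 35] -> max=35
step 5: append 22 -> window=[35, 22] -> max=35
step 6: append 0 -> window=[22, 0] -> max=22
step 7: append 26 -> window=[0, 26] -> max=26
step 8: append 8 -> window=[26, 8] -> max=26
Recorded maximums: 31 24 35 35 22 26 26
Changes between consecutive maximums: 4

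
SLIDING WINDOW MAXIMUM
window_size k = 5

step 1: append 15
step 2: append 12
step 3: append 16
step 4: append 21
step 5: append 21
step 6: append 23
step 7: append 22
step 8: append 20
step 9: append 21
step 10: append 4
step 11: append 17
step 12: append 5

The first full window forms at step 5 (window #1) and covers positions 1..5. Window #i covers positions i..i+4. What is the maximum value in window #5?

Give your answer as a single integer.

step 1: append 15 -> window=[15] (not full yet)
step 2: append 12 -> window=[15, 12] (not full yet)
step 3: append 16 -> window=[15, 12, 16] (not full yet)
step 4: append 21 -> window=[15, 12, 16, 21] (not full yet)
step 5: append 21 -> window=[15, 12, 16, 21, 21] -> max=21
step 6: append 23 -> window=[12, 16, 21, 21, 23] -> max=23
step 7: append 22 -> window=[16, 21, 21, 23, 22] -> max=23
step 8: append 20 -> window=[21, 21, 23, 22, 20] -> max=23
step 9: append 21 -> window=[21, 23, 22, 20, 21] -> max=23
Window #5 max = 23

Answer: 23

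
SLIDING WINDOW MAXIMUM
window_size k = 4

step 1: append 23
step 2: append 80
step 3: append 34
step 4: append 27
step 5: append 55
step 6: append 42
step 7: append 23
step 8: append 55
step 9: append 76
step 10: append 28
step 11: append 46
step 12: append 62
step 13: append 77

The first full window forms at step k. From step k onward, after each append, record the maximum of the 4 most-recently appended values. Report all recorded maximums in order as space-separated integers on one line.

step 1: append 23 -> window=[23] (not full yet)
step 2: append 80 -> window=[23, 80] (not full yet)
step 3: append 34 -> window=[23, 80, 34] (not full yet)
step 4: append 27 -> window=[23, 80, 34, 27] -> max=80
step 5: append 55 -> window=[80, 34, 27, 55] -> max=80
step 6: append 42 -> window=[34, 27, 55, 42] -> max=55
step 7: append 23 -> window=[27, 55, 42, 23] -> max=55
step 8: append 55 -> window=[55, 42, 23, 55] -> max=55
step 9: append 76 -> window=[42, 23, 55, 76] -> max=76
step 10: append 28 -> window=[23, 55, 76, 28] -> max=76
step 11: append 46 -> window=[55, 76, 28, 46] -> max=76
step 12: append 62 -> window=[76, 28, 46, 62] -> max=76
step 13: append 77 -> window=[28, 46, 62, 77] -> max=77

Answer: 80 80 55 55 55 76 76 76 76 77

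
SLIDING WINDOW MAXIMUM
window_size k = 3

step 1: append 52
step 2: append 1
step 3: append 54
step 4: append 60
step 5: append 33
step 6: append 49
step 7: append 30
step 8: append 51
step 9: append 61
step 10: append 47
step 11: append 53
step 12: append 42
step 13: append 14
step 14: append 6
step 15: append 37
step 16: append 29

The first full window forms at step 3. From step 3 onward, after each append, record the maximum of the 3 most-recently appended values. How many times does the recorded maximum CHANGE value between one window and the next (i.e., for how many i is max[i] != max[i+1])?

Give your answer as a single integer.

Answer: 7

Derivation:
step 1: append 52 -> window=[52] (not full yet)
step 2: append 1 -> window=[52, 1] (not full yet)
step 3: append 54 -> window=[52, 1, 54] -> max=54
step 4: append 60 -> window=[1, 54, 60] -> max=60
step 5: append 33 -> window=[54, 60, 33] -> max=60
step 6: append 49 -> window=[60, 33, 49] -> max=60
step 7: append 30 -> window=[33, 49, 30] -> max=49
step 8: append 51 -> window=[49, 30, 51] -> max=51
step 9: append 61 -> window=[30, 51, 61] -> max=61
step 10: append 47 -> window=[51, 61, 47] -> max=61
step 11: append 53 -> window=[61, 47, 53] -> max=61
step 12: append 42 -> window=[47, 53, 42] -> max=53
step 13: append 14 -> window=[53, 42, 14] -> max=53
step 14: append 6 -> window=[42, 14, 6] -> max=42
step 15: append 37 -> window=[14, 6, 37] -> max=37
step 16: append 29 -> window=[6, 37, 29] -> max=37
Recorded maximums: 54 60 60 60 49 51 61 61 61 53 53 42 37 37
Changes between consecutive maximums: 7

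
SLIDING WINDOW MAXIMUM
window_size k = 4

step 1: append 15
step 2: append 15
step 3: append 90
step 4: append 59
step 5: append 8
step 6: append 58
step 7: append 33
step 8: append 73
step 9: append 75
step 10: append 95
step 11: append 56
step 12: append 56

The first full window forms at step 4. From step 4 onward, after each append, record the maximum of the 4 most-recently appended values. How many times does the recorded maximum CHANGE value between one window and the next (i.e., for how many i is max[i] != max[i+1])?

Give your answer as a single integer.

Answer: 4

Derivation:
step 1: append 15 -> window=[15] (not full yet)
step 2: append 15 -> window=[15, 15] (not full yet)
step 3: append 90 -> window=[15, 15, 90] (not full yet)
step 4: append 59 -> window=[15, 15, 90, 59] -> max=90
step 5: append 8 -> window=[15, 90, 59, 8] -> max=90
step 6: append 58 -> window=[90, 59, 8, 58] -> max=90
step 7: append 33 -> window=[59, 8, 58, 33] -> max=59
step 8: append 73 -> window=[8, 58, 33, 73] -> max=73
step 9: append 75 -> window=[58, 33, 73, 75] -> max=75
step 10: append 95 -> window=[33, 73, 75, 95] -> max=95
step 11: append 56 -> window=[73, 75, 95, 56] -> max=95
step 12: append 56 -> window=[75, 95, 56, 56] -> max=95
Recorded maximums: 90 90 90 59 73 75 95 95 95
Changes between consecutive maximums: 4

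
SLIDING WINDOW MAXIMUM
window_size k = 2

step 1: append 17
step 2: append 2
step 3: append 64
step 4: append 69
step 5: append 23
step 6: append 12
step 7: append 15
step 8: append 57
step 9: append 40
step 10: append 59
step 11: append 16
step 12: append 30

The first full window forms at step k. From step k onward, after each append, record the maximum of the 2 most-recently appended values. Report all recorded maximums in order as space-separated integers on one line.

Answer: 17 64 69 69 23 15 57 57 59 59 30

Derivation:
step 1: append 17 -> window=[17] (not full yet)
step 2: append 2 -> window=[17, 2] -> max=17
step 3: append 64 -> window=[2, 64] -> max=64
step 4: append 69 -> window=[64, 69] -> max=69
step 5: append 23 -> window=[69, 23] -> max=69
step 6: append 12 -> window=[23, 12] -> max=23
step 7: append 15 -> window=[12, 15] -> max=15
step 8: append 57 -> window=[15, 57] -> max=57
step 9: append 40 -> window=[57, 40] -> max=57
step 10: append 59 -> window=[40, 59] -> max=59
step 11: append 16 -> window=[59, 16] -> max=59
step 12: append 30 -> window=[16, 30] -> max=30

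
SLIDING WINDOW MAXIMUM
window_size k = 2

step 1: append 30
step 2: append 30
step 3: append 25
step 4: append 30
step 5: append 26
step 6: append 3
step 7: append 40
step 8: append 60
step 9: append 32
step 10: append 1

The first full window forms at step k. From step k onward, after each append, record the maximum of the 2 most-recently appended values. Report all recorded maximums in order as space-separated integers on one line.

step 1: append 30 -> window=[30] (not full yet)
step 2: append 30 -> window=[30, 30] -> max=30
step 3: append 25 -> window=[30, 25] -> max=30
step 4: append 30 -> window=[25, 30] -> max=30
step 5: append 26 -> window=[30, 26] -> max=30
step 6: append 3 -> window=[26, 3] -> max=26
step 7: append 40 -> window=[3, 40] -> max=40
step 8: append 60 -> window=[40, 60] -> max=60
step 9: append 32 -> window=[60, 32] -> max=60
step 10: append 1 -> window=[32, 1] -> max=32

Answer: 30 30 30 30 26 40 60 60 32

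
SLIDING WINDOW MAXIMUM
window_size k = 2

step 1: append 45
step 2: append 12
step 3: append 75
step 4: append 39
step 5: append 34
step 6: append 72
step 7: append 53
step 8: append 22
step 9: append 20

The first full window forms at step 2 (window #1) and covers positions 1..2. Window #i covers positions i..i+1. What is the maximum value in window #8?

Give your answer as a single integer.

Answer: 22

Derivation:
step 1: append 45 -> window=[45] (not full yet)
step 2: append 12 -> window=[45, 12] -> max=45
step 3: append 75 -> window=[12, 75] -> max=75
step 4: append 39 -> window=[75, 39] -> max=75
step 5: append 34 -> window=[39, 34] -> max=39
step 6: append 72 -> window=[34, 72] -> max=72
step 7: append 53 -> window=[72, 53] -> max=72
step 8: append 22 -> window=[53, 22] -> max=53
step 9: append 20 -> window=[22, 20] -> max=22
Window #8 max = 22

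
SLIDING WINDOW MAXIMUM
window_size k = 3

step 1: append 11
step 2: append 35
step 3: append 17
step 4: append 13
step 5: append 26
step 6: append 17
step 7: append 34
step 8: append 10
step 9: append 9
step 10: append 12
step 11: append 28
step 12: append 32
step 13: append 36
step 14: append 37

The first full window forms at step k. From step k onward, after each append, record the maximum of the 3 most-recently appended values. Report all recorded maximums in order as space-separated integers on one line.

step 1: append 11 -> window=[11] (not full yet)
step 2: append 35 -> window=[11, 35] (not full yet)
step 3: append 17 -> window=[11, 35, 17] -> max=35
step 4: append 13 -> window=[35, 17, 13] -> max=35
step 5: append 26 -> window=[17, 13, 26] -> max=26
step 6: append 17 -> window=[13, 26, 17] -> max=26
step 7: append 34 -> window=[26, 17, 34] -> max=34
step 8: append 10 -> window=[17, 34, 10] -> max=34
step 9: append 9 -> window=[34, 10, 9] -> max=34
step 10: append 12 -> window=[10, 9, 12] -> max=12
step 11: append 28 -> window=[9, 12, 28] -> max=28
step 12: append 32 -> window=[12, 28, 32] -> max=32
step 13: append 36 -> window=[28, 32, 36] -> max=36
step 14: append 37 -> window=[32, 36, 37] -> max=37

Answer: 35 35 26 26 34 34 34 12 28 32 36 37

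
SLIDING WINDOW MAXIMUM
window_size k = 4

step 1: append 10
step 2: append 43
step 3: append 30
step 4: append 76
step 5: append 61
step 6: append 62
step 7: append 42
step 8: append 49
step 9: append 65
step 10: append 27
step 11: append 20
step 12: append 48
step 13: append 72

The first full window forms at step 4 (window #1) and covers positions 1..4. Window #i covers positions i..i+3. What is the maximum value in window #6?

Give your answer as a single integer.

step 1: append 10 -> window=[10] (not full yet)
step 2: append 43 -> window=[10, 43] (not full yet)
step 3: append 30 -> window=[10, 43, 30] (not full yet)
step 4: append 76 -> window=[10, 43, 30, 76] -> max=76
step 5: append 61 -> window=[43, 30, 76, 61] -> max=76
step 6: append 62 -> window=[30, 76, 61, 62] -> max=76
step 7: append 42 -> window=[76, 61, 62, 42] -> max=76
step 8: append 49 -> window=[61, 62, 42, 49] -> max=62
step 9: append 65 -> window=[62, 42, 49, 65] -> max=65
Window #6 max = 65

Answer: 65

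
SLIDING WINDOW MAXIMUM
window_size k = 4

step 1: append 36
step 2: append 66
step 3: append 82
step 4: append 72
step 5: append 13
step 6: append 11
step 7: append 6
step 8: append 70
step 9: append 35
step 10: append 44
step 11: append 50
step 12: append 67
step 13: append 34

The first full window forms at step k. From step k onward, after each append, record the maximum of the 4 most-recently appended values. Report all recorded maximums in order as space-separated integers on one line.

step 1: append 36 -> window=[36] (not full yet)
step 2: append 66 -> window=[36, 66] (not full yet)
step 3: append 82 -> window=[36, 66, 82] (not full yet)
step 4: append 72 -> window=[36, 66, 82, 72] -> max=82
step 5: append 13 -> window=[66, 82, 72, 13] -> max=82
step 6: append 11 -> window=[82, 72, 13, 11] -> max=82
step 7: append 6 -> window=[72, 13, 11, 6] -> max=72
step 8: append 70 -> window=[13, 11, 6, 70] -> max=70
step 9: append 35 -> window=[11, 6, 70, 35] -> max=70
step 10: append 44 -> window=[6, 70, 35, 44] -> max=70
step 11: append 50 -> window=[70, 35, 44, 50] -> max=70
step 12: append 67 -> window=[35, 44, 50, 67] -> max=67
step 13: append 34 -> window=[44, 50, 67, 34] -> max=67

Answer: 82 82 82 72 70 70 70 70 67 67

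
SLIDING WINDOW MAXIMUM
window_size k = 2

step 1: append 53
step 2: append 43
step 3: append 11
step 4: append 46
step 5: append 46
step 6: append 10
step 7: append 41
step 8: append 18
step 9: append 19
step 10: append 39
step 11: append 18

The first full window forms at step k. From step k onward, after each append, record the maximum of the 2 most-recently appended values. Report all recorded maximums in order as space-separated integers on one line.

Answer: 53 43 46 46 46 41 41 19 39 39

Derivation:
step 1: append 53 -> window=[53] (not full yet)
step 2: append 43 -> window=[53, 43] -> max=53
step 3: append 11 -> window=[43, 11] -> max=43
step 4: append 46 -> window=[11, 46] -> max=46
step 5: append 46 -> window=[46, 46] -> max=46
step 6: append 10 -> window=[46, 10] -> max=46
step 7: append 41 -> window=[10, 41] -> max=41
step 8: append 18 -> window=[41, 18] -> max=41
step 9: append 19 -> window=[18, 19] -> max=19
step 10: append 39 -> window=[19, 39] -> max=39
step 11: append 18 -> window=[39, 18] -> max=39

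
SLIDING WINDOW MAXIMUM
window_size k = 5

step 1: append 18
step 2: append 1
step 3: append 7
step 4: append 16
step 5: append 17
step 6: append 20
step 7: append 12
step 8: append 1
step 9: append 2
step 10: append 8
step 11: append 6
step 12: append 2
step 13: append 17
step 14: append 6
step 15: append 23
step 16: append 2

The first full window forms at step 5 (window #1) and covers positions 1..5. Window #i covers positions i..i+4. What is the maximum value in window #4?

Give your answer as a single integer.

step 1: append 18 -> window=[18] (not full yet)
step 2: append 1 -> window=[18, 1] (not full yet)
step 3: append 7 -> window=[18, 1, 7] (not full yet)
step 4: append 16 -> window=[18, 1, 7, 16] (not full yet)
step 5: append 17 -> window=[18, 1, 7, 16, 17] -> max=18
step 6: append 20 -> window=[1, 7, 16, 17, 20] -> max=20
step 7: append 12 -> window=[7, 16, 17, 20, 12] -> max=20
step 8: append 1 -> window=[16, 17, 20, 12, 1] -> max=20
Window #4 max = 20

Answer: 20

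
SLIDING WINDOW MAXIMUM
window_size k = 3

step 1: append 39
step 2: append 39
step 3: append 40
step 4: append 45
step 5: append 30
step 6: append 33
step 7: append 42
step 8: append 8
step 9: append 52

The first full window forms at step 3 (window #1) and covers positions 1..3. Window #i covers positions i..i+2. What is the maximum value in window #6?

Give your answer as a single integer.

Answer: 42

Derivation:
step 1: append 39 -> window=[39] (not full yet)
step 2: append 39 -> window=[39, 39] (not full yet)
step 3: append 40 -> window=[39, 39, 40] -> max=40
step 4: append 45 -> window=[39, 40, 45] -> max=45
step 5: append 30 -> window=[40, 45, 30] -> max=45
step 6: append 33 -> window=[45, 30, 33] -> max=45
step 7: append 42 -> window=[30, 33, 42] -> max=42
step 8: append 8 -> window=[33, 42, 8] -> max=42
Window #6 max = 42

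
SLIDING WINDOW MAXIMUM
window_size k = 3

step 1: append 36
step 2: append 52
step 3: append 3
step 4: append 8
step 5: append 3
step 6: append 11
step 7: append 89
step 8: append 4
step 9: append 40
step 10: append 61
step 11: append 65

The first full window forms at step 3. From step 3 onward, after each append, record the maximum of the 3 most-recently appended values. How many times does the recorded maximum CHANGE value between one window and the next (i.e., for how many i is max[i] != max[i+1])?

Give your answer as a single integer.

Answer: 5

Derivation:
step 1: append 36 -> window=[36] (not full yet)
step 2: append 52 -> window=[36, 52] (not full yet)
step 3: append 3 -> window=[36, 52, 3] -> max=52
step 4: append 8 -> window=[52, 3, 8] -> max=52
step 5: append 3 -> window=[3, 8, 3] -> max=8
step 6: append 11 -> window=[8, 3, 11] -> max=11
step 7: append 89 -> window=[3, 11, 89] -> max=89
step 8: append 4 -> window=[11, 89, 4] -> max=89
step 9: append 40 -> window=[89, 4, 40] -> max=89
step 10: append 61 -> window=[4, 40, 61] -> max=61
step 11: append 65 -> window=[40, 61, 65] -> max=65
Recorded maximums: 52 52 8 11 89 89 89 61 65
Changes between consecutive maximums: 5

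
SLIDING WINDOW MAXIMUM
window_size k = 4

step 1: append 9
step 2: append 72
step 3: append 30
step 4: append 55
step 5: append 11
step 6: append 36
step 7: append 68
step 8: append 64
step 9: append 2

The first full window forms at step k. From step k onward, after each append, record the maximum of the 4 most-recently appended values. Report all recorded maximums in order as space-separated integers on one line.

Answer: 72 72 55 68 68 68

Derivation:
step 1: append 9 -> window=[9] (not full yet)
step 2: append 72 -> window=[9, 72] (not full yet)
step 3: append 30 -> window=[9, 72, 30] (not full yet)
step 4: append 55 -> window=[9, 72, 30, 55] -> max=72
step 5: append 11 -> window=[72, 30, 55, 11] -> max=72
step 6: append 36 -> window=[30, 55, 11, 36] -> max=55
step 7: append 68 -> window=[55, 11, 36, 68] -> max=68
step 8: append 64 -> window=[11, 36, 68, 64] -> max=68
step 9: append 2 -> window=[36, 68, 64, 2] -> max=68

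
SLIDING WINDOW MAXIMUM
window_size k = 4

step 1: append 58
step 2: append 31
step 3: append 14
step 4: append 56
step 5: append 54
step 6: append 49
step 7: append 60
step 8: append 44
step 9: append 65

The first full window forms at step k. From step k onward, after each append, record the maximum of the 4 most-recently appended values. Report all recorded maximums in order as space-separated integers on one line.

Answer: 58 56 56 60 60 65

Derivation:
step 1: append 58 -> window=[58] (not full yet)
step 2: append 31 -> window=[58, 31] (not full yet)
step 3: append 14 -> window=[58, 31, 14] (not full yet)
step 4: append 56 -> window=[58, 31, 14, 56] -> max=58
step 5: append 54 -> window=[31, 14, 56, 54] -> max=56
step 6: append 49 -> window=[14, 56, 54, 49] -> max=56
step 7: append 60 -> window=[56, 54, 49, 60] -> max=60
step 8: append 44 -> window=[54, 49, 60, 44] -> max=60
step 9: append 65 -> window=[49, 60, 44, 65] -> max=65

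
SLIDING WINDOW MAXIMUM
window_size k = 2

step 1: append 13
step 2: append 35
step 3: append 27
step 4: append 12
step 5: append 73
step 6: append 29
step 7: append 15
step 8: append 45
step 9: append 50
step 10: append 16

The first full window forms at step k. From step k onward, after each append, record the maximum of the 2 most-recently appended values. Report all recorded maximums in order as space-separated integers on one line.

step 1: append 13 -> window=[13] (not full yet)
step 2: append 35 -> window=[13, 35] -> max=35
step 3: append 27 -> window=[35, 27] -> max=35
step 4: append 12 -> window=[27, 12] -> max=27
step 5: append 73 -> window=[12, 73] -> max=73
step 6: append 29 -> window=[73, 29] -> max=73
step 7: append 15 -> window=[29, 15] -> max=29
step 8: append 45 -> window=[15, 45] -> max=45
step 9: append 50 -> window=[45, 50] -> max=50
step 10: append 16 -> window=[50, 16] -> max=50

Answer: 35 35 27 73 73 29 45 50 50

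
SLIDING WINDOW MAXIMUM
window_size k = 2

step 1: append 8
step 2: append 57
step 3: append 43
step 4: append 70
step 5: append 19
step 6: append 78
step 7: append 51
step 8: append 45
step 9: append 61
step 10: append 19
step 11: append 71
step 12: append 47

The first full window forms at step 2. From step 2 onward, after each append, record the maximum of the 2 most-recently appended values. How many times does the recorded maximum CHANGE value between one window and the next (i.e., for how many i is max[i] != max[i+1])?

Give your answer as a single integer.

step 1: append 8 -> window=[8] (not full yet)
step 2: append 57 -> window=[8, 57] -> max=57
step 3: append 43 -> window=[57, 43] -> max=57
step 4: append 70 -> window=[43, 70] -> max=70
step 5: append 19 -> window=[70, 19] -> max=70
step 6: append 78 -> window=[19, 78] -> max=78
step 7: append 51 -> window=[78, 51] -> max=78
step 8: append 45 -> window=[51, 45] -> max=51
step 9: append 61 -> window=[45, 61] -> max=61
step 10: append 19 -> window=[61, 19] -> max=61
step 11: append 71 -> window=[19, 71] -> max=71
step 12: append 47 -> window=[71, 47] -> max=71
Recorded maximums: 57 57 70 70 78 78 51 61 61 71 71
Changes between consecutive maximums: 5

Answer: 5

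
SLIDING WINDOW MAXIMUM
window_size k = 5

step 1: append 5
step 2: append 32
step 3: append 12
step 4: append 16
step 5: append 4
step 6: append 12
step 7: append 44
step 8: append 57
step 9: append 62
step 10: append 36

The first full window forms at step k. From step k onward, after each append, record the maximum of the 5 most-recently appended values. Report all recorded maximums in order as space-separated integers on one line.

step 1: append 5 -> window=[5] (not full yet)
step 2: append 32 -> window=[5, 32] (not full yet)
step 3: append 12 -> window=[5, 32, 12] (not full yet)
step 4: append 16 -> window=[5, 32, 12, 16] (not full yet)
step 5: append 4 -> window=[5, 32, 12, 16, 4] -> max=32
step 6: append 12 -> window=[32, 12, 16, 4, 12] -> max=32
step 7: append 44 -> window=[12, 16, 4, 12, 44] -> max=44
step 8: append 57 -> window=[16, 4, 12, 44, 57] -> max=57
step 9: append 62 -> window=[4, 12, 44, 57, 62] -> max=62
step 10: append 36 -> window=[12, 44, 57, 62, 36] -> max=62

Answer: 32 32 44 57 62 62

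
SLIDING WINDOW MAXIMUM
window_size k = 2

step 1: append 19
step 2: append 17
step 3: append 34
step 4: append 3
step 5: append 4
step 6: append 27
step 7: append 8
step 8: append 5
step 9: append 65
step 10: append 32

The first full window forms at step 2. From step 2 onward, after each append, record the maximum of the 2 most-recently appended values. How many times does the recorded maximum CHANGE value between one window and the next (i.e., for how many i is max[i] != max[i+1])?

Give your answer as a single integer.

step 1: append 19 -> window=[19] (not full yet)
step 2: append 17 -> window=[19, 17] -> max=19
step 3: append 34 -> window=[17, 34] -> max=34
step 4: append 3 -> window=[34, 3] -> max=34
step 5: append 4 -> window=[3, 4] -> max=4
step 6: append 27 -> window=[4, 27] -> max=27
step 7: append 8 -> window=[27, 8] -> max=27
step 8: append 5 -> window=[8, 5] -> max=8
step 9: append 65 -> window=[5, 65] -> max=65
step 10: append 32 -> window=[65, 32] -> max=65
Recorded maximums: 19 34 34 4 27 27 8 65 65
Changes between consecutive maximums: 5

Answer: 5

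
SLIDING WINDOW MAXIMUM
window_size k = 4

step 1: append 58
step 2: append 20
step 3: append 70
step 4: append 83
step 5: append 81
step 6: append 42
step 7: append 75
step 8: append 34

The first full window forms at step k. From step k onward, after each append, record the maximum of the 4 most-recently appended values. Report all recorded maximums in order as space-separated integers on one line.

step 1: append 58 -> window=[58] (not full yet)
step 2: append 20 -> window=[58, 20] (not full yet)
step 3: append 70 -> window=[58, 20, 70] (not full yet)
step 4: append 83 -> window=[58, 20, 70, 83] -> max=83
step 5: append 81 -> window=[20, 70, 83, 81] -> max=83
step 6: append 42 -> window=[70, 83, 81, 42] -> max=83
step 7: append 75 -> window=[83, 81, 42, 75] -> max=83
step 8: append 34 -> window=[81, 42, 75, 34] -> max=81

Answer: 83 83 83 83 81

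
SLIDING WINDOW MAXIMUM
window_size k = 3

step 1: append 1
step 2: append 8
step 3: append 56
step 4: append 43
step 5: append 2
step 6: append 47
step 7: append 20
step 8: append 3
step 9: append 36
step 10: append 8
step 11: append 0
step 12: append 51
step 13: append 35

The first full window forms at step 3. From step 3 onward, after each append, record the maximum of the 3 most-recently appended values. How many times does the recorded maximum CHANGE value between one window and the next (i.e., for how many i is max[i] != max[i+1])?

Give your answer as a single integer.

Answer: 3

Derivation:
step 1: append 1 -> window=[1] (not full yet)
step 2: append 8 -> window=[1, 8] (not full yet)
step 3: append 56 -> window=[1, 8, 56] -> max=56
step 4: append 43 -> window=[8, 56, 43] -> max=56
step 5: append 2 -> window=[56, 43, 2] -> max=56
step 6: append 47 -> window=[43, 2, 47] -> max=47
step 7: append 20 -> window=[2, 47, 20] -> max=47
step 8: append 3 -> window=[47, 20, 3] -> max=47
step 9: append 36 -> window=[20, 3, 36] -> max=36
step 10: append 8 -> window=[3, 36, 8] -> max=36
step 11: append 0 -> window=[36, 8, 0] -> max=36
step 12: append 51 -> window=[8, 0, 51] -> max=51
step 13: append 35 -> window=[0, 51, 35] -> max=51
Recorded maximums: 56 56 56 47 47 47 36 36 36 51 51
Changes between consecutive maximums: 3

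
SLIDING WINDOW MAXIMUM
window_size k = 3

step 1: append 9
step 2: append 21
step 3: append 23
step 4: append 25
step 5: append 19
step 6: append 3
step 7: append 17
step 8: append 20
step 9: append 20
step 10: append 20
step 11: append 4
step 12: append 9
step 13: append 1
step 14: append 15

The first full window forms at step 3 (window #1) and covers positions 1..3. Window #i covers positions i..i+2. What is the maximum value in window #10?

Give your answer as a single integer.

Answer: 20

Derivation:
step 1: append 9 -> window=[9] (not full yet)
step 2: append 21 -> window=[9, 21] (not full yet)
step 3: append 23 -> window=[9, 21, 23] -> max=23
step 4: append 25 -> window=[21, 23, 25] -> max=25
step 5: append 19 -> window=[23, 25, 19] -> max=25
step 6: append 3 -> window=[25, 19, 3] -> max=25
step 7: append 17 -> window=[19, 3, 17] -> max=19
step 8: append 20 -> window=[3, 17, 20] -> max=20
step 9: append 20 -> window=[17, 20, 20] -> max=20
step 10: append 20 -> window=[20, 20, 20] -> max=20
step 11: append 4 -> window=[20, 20, 4] -> max=20
step 12: append 9 -> window=[20, 4, 9] -> max=20
Window #10 max = 20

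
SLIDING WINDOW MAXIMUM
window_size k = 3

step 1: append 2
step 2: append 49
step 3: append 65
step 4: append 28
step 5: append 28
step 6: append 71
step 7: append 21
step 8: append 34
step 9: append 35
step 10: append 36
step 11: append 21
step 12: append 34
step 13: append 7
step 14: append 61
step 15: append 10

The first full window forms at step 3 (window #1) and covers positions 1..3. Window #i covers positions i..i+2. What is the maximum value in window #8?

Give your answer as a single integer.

step 1: append 2 -> window=[2] (not full yet)
step 2: append 49 -> window=[2, 49] (not full yet)
step 3: append 65 -> window=[2, 49, 65] -> max=65
step 4: append 28 -> window=[49, 65, 28] -> max=65
step 5: append 28 -> window=[65, 28, 28] -> max=65
step 6: append 71 -> window=[28, 28, 71] -> max=71
step 7: append 21 -> window=[28, 71, 21] -> max=71
step 8: append 34 -> window=[71, 21, 34] -> max=71
step 9: append 35 -> window=[21, 34, 35] -> max=35
step 10: append 36 -> window=[34, 35, 36] -> max=36
Window #8 max = 36

Answer: 36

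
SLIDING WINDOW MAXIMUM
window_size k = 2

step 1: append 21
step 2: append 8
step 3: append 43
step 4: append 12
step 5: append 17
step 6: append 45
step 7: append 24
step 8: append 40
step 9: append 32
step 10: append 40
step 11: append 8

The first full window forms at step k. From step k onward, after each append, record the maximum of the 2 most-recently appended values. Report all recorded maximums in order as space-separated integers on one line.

Answer: 21 43 43 17 45 45 40 40 40 40

Derivation:
step 1: append 21 -> window=[21] (not full yet)
step 2: append 8 -> window=[21, 8] -> max=21
step 3: append 43 -> window=[8, 43] -> max=43
step 4: append 12 -> window=[43, 12] -> max=43
step 5: append 17 -> window=[12, 17] -> max=17
step 6: append 45 -> window=[17, 45] -> max=45
step 7: append 24 -> window=[45, 24] -> max=45
step 8: append 40 -> window=[24, 40] -> max=40
step 9: append 32 -> window=[40, 32] -> max=40
step 10: append 40 -> window=[32, 40] -> max=40
step 11: append 8 -> window=[40, 8] -> max=40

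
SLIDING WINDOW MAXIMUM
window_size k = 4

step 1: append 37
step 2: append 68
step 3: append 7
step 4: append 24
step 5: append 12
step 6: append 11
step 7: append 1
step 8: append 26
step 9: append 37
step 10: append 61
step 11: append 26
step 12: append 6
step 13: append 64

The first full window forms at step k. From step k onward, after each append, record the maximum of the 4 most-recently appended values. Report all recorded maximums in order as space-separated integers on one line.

Answer: 68 68 24 24 26 37 61 61 61 64

Derivation:
step 1: append 37 -> window=[37] (not full yet)
step 2: append 68 -> window=[37, 68] (not full yet)
step 3: append 7 -> window=[37, 68, 7] (not full yet)
step 4: append 24 -> window=[37, 68, 7, 24] -> max=68
step 5: append 12 -> window=[68, 7, 24, 12] -> max=68
step 6: append 11 -> window=[7, 24, 12, 11] -> max=24
step 7: append 1 -> window=[24, 12, 11, 1] -> max=24
step 8: append 26 -> window=[12, 11, 1, 26] -> max=26
step 9: append 37 -> window=[11, 1, 26, 37] -> max=37
step 10: append 61 -> window=[1, 26, 37, 61] -> max=61
step 11: append 26 -> window=[26, 37, 61, 26] -> max=61
step 12: append 6 -> window=[37, 61, 26, 6] -> max=61
step 13: append 64 -> window=[61, 26, 6, 64] -> max=64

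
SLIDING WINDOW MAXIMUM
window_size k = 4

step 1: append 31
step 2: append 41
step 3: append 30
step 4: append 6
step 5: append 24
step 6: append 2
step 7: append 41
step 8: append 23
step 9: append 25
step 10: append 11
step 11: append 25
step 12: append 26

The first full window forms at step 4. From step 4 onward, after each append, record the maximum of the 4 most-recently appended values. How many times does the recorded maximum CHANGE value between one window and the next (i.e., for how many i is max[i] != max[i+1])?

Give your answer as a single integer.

Answer: 4

Derivation:
step 1: append 31 -> window=[31] (not full yet)
step 2: append 41 -> window=[31, 41] (not full yet)
step 3: append 30 -> window=[31, 41, 30] (not full yet)
step 4: append 6 -> window=[31, 41, 30, 6] -> max=41
step 5: append 24 -> window=[41, 30, 6, 24] -> max=41
step 6: append 2 -> window=[30, 6, 24, 2] -> max=30
step 7: append 41 -> window=[6, 24, 2, 41] -> max=41
step 8: append 23 -> window=[24, 2, 41, 23] -> max=41
step 9: append 25 -> window=[2, 41, 23, 25] -> max=41
step 10: append 11 -> window=[41, 23, 25, 11] -> max=41
step 11: append 25 -> window=[23, 25, 11, 25] -> max=25
step 12: append 26 -> window=[25, 11, 25, 26] -> max=26
Recorded maximums: 41 41 30 41 41 41 41 25 26
Changes between consecutive maximums: 4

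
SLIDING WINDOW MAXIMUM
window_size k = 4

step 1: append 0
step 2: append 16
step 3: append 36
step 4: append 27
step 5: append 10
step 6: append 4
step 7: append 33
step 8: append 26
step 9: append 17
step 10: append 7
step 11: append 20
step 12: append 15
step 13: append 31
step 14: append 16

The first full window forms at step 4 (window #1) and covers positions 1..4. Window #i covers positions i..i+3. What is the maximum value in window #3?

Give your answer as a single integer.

Answer: 36

Derivation:
step 1: append 0 -> window=[0] (not full yet)
step 2: append 16 -> window=[0, 16] (not full yet)
step 3: append 36 -> window=[0, 16, 36] (not full yet)
step 4: append 27 -> window=[0, 16, 36, 27] -> max=36
step 5: append 10 -> window=[16, 36, 27, 10] -> max=36
step 6: append 4 -> window=[36, 27, 10, 4] -> max=36
Window #3 max = 36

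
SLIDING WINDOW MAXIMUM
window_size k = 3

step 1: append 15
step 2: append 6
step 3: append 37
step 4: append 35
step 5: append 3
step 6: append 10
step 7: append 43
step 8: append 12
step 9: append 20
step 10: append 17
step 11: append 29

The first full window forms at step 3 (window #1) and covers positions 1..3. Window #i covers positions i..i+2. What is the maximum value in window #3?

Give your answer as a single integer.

step 1: append 15 -> window=[15] (not full yet)
step 2: append 6 -> window=[15, 6] (not full yet)
step 3: append 37 -> window=[15, 6, 37] -> max=37
step 4: append 35 -> window=[6, 37, 35] -> max=37
step 5: append 3 -> window=[37, 35, 3] -> max=37
Window #3 max = 37

Answer: 37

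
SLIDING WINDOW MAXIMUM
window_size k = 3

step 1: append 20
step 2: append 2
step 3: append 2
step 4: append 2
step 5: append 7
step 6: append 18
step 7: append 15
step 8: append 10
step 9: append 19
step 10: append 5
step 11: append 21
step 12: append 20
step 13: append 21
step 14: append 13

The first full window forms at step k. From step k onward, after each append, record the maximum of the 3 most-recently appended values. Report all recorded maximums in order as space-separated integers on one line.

Answer: 20 2 7 18 18 18 19 19 21 21 21 21

Derivation:
step 1: append 20 -> window=[20] (not full yet)
step 2: append 2 -> window=[20, 2] (not full yet)
step 3: append 2 -> window=[20, 2, 2] -> max=20
step 4: append 2 -> window=[2, 2, 2] -> max=2
step 5: append 7 -> window=[2, 2, 7] -> max=7
step 6: append 18 -> window=[2, 7, 18] -> max=18
step 7: append 15 -> window=[7, 18, 15] -> max=18
step 8: append 10 -> window=[18, 15, 10] -> max=18
step 9: append 19 -> window=[15, 10, 19] -> max=19
step 10: append 5 -> window=[10, 19, 5] -> max=19
step 11: append 21 -> window=[19, 5, 21] -> max=21
step 12: append 20 -> window=[5, 21, 20] -> max=21
step 13: append 21 -> window=[21, 20, 21] -> max=21
step 14: append 13 -> window=[20, 21, 13] -> max=21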